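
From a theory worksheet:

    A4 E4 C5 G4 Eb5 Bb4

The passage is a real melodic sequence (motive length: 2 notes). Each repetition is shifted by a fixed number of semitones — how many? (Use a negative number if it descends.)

Unit = 2 notes; the statements start on A4, C5, Eb5, moving up a 3rd each time.
A4→C5 is 72 − 69 = 3 semitones.

3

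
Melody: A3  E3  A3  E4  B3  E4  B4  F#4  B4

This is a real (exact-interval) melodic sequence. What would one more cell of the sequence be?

Taking 3-note groups, the heads are A3, E4, B4: the pattern moves up a 5th.
Statement 4 starts on F#5 and keeps the same exact contour: F#5 C#5 F#5.

F#5 C#5 F#5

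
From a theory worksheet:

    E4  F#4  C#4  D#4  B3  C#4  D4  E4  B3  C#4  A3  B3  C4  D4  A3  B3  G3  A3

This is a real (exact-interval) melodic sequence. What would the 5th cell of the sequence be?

With a 6-note motive the entries are E4, D4, C4, each down a 2nd from the previous.
Extending down a 2nd: Bb3 → Ab3.
From Ab3 the exact shape gives Ab3 Bb3 F3 G3 Eb3 F3.

Ab3 Bb3 F3 G3 Eb3 F3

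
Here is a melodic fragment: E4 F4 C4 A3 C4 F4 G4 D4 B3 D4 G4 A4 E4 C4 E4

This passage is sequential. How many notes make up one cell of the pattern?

There are 15 notes; a 5-note unit gives 3 cells:
E4 F4 C4 A3 C4 | F4 G4 D4 B3 D4 | G4 A4 E4 C4 E4
Every group is a transposition up a 2nd of the one before; no shorter unit works.

5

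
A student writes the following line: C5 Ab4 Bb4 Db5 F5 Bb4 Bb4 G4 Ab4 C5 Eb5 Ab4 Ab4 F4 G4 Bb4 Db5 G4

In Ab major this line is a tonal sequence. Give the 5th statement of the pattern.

With a 6-note motive the entries are C5, Bb4, Ab4, each down a 2nd from the previous.
Extending down a 2nd: G4 → F4.
Statement 5 starts on F4 and keeps the same diatonic contour: F4 Db4 Eb4 G4 Bb4 Eb4.

F4 Db4 Eb4 G4 Bb4 Eb4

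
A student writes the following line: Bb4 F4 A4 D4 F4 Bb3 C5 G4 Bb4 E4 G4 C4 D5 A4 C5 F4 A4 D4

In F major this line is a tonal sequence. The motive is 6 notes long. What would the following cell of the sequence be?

E5 Bb4 D5 G4 Bb4 E4

Unit = 6 notes; the statements start on Bb4, C5, D5, moving up a 2nd each time.
From E5 the diatonic shape gives E5 Bb4 D5 G4 Bb4 E4.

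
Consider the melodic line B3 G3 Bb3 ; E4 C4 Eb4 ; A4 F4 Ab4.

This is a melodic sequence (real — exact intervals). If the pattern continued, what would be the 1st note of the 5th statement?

With 3-note cells, note 1 of each statement runs B3, E4, A4.
Carrying that up a 4th forward: D5 → G5.

G5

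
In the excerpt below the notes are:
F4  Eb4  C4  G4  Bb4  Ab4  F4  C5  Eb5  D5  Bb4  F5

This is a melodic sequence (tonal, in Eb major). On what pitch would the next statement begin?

Ab5

Taking 4-note groups, the heads are F4, Bb4, Eb5: the pattern moves up a 4th.
One more step up a 4th gives Ab5.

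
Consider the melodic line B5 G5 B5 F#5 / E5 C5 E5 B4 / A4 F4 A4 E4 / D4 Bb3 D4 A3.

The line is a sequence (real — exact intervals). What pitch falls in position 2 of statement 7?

With 4-note cells, note 2 of each statement runs G5, C5, F4, Bb3.
Carrying that down a 5th forward: Eb3 → Ab2 → Db2.

Db2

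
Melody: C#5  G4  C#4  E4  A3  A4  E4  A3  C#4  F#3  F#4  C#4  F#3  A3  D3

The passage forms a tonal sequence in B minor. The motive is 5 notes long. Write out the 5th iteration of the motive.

B3 F#3 B2 D3 G2

Unit = 5 notes; the statements start on C#5, A4, F#4, moving down a 3rd each time.
Continuing the starts: D4 → B3.
From B3 the diatonic shape gives B3 F#3 B2 D3 G2.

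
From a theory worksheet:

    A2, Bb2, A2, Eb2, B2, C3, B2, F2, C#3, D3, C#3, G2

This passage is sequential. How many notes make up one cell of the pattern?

4

There are 12 notes; a 4-note unit gives 3 cells:
A2 Bb2 A2 Eb2 | B2 C3 B2 F2 | C#3 D3 C#3 G2
That's a consistent up a 2nd shift per cell, and no other grouping gives one.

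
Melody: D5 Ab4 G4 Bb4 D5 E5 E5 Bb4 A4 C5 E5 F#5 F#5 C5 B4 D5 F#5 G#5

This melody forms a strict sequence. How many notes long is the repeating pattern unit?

Try groups of 6 (3 cells in 18 notes):
D5 Ab4 G4 Bb4 D5 E5 | E5 Bb4 A4 C5 E5 F#5 | F#5 C5 B4 D5 F#5 G#5
Every group is a transposition up a 2nd of the one before; no shorter unit works.

6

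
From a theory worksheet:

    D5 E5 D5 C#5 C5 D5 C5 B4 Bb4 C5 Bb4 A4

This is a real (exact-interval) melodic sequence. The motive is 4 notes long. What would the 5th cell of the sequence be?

Gb4 Ab4 Gb4 F4

Unit = 4 notes; the statements start on D5, C5, Bb4, moving down a 2nd each time.
Continuing the starts: Ab4 → Gb4.
So cell 5 is Gb4 Ab4 Gb4 F4.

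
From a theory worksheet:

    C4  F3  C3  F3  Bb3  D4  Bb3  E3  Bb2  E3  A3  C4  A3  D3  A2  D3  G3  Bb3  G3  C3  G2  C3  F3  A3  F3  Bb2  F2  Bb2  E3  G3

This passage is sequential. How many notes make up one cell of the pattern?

6

Try groups of 6 (5 cells in 30 notes):
C4 F3 C3 F3 Bb3 D4 | Bb3 E3 Bb2 E3 A3 C4 | A3 D3 A2 D3 G3 Bb3 | G3 C3 G2 C3 F3 A3 | F3 Bb2 F2 Bb2 E3 G3
Each cell is the previous one down a 2nd — so the unit is 6 notes.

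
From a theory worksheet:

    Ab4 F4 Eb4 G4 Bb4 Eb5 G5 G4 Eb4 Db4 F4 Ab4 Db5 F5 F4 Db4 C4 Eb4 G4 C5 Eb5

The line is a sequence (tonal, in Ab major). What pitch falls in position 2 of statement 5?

The unit is 7 notes. Position-2 pitches of the 3 shown cells: F4, Eb4, Db4.
Carrying that down a 2nd forward: C4 → Bb3.

Bb3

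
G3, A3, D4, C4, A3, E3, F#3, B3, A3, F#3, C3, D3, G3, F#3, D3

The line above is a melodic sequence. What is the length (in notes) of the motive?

5

15 notes total. Splitting into 3 groups of 5:
G3 A3 D4 C4 A3 | E3 F#3 B3 A3 F#3 | C3 D3 G3 F#3 D3
Every group is a transposition down a 3rd of the one before; no shorter unit works.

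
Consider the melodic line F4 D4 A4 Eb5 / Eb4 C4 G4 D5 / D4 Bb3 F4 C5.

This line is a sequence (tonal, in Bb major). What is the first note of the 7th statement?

With a 4-note motive the entries are F4, Eb4, D4, each down a 2nd from the previous.
Continuing: C4 → Bb3 → A3 → G3. Statement 7 starts on G3.

G3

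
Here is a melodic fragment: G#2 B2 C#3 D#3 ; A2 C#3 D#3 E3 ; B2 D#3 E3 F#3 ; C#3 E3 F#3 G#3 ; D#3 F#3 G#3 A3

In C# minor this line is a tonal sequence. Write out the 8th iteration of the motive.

G#3 B3 C#4 D#4

Taking 4-note groups, the heads are G#2, A2, B2, C#3, D#3: the pattern moves up a 2nd.
Continuing the starts: E3 → F#3 → G#3.
So cell 8 is G#3 B3 C#4 D#4.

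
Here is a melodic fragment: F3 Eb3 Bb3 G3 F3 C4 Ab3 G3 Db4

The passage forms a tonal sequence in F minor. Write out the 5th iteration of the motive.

The 3-note cells begin on F3, G3, Ab3 — each up a 2nd from the last.
Carrying on: Bb3 → C4.
Statement 5 starts on C4 and keeps the same diatonic contour: C4 Bb3 F4.

C4 Bb3 F4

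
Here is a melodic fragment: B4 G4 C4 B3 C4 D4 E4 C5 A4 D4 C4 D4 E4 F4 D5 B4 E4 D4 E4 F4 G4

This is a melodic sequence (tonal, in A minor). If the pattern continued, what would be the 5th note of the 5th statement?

G4

Grouping in 7s, the 5th note of each cell is C4, D4, E4.
Extending up a 2nd: F4 → G4.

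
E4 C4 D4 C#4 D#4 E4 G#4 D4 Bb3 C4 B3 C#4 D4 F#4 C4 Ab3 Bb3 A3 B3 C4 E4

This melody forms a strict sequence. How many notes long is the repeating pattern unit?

7

Try groups of 7 (3 cells in 21 notes):
E4 C4 D4 C#4 D#4 E4 G#4 | D4 Bb3 C4 B3 C#4 D4 F#4 | C4 Ab3 Bb3 A3 B3 C4 E4
Every group is a transposition down a 2nd of the one before; no shorter unit works.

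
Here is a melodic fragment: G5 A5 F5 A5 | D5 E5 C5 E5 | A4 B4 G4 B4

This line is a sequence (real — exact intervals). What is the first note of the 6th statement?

F#3

Unit = 4 notes; the statements start on G5, D5, A4, moving down a 4th each time.
Extending the heads down a 4th: E4 → B3 → F#3.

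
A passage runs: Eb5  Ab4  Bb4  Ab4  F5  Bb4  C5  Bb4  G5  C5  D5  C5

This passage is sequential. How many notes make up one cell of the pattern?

4

There are 12 notes; a 4-note unit gives 3 cells:
Eb5 Ab4 Bb4 Ab4 | F5 Bb4 C5 Bb4 | G5 C5 D5 C5
Every group is a transposition up a 2nd of the one before; no shorter unit works.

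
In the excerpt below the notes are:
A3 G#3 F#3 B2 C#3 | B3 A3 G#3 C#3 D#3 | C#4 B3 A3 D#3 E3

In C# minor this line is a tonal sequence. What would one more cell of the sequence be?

The 5-note cells begin on A3, B3, C#4 — each up a 2nd from the last.
Statement 4 starts on D#4 and keeps the same diatonic contour: D#4 C#4 B3 E3 F#3.

D#4 C#4 B3 E3 F#3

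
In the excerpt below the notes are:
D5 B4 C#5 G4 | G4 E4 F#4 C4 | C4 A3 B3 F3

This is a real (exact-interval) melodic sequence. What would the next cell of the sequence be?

With a 4-note motive the entries are D5, G4, C4, each down a 5th from the previous.
So cell 4 is F3 D3 E3 Bb2.

F3 D3 E3 Bb2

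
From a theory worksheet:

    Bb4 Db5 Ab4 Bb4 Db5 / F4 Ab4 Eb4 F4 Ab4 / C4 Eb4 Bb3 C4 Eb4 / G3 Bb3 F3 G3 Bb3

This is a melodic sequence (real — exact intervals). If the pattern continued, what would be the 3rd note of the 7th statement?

D2

Grouping in 5s, the 3rd note of each cell is Ab4, Eb4, Bb3, F3.
Each moves down a 4th. Continuing: C3 → G2 → D2.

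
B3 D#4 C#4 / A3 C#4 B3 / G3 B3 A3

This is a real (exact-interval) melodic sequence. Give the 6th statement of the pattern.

With a 3-note motive the entries are B3, A3, G3, each down a 2nd from the previous.
Carrying on: F3 → Eb3 → Db3.
Statement 6 starts on Db3 and keeps the same exact contour: Db3 F3 Eb3.

Db3 F3 Eb3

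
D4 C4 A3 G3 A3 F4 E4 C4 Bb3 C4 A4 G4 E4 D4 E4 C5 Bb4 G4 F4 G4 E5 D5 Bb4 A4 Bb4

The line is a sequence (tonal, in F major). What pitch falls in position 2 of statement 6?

With 5-note cells, note 2 of each statement runs C4, E4, G4, Bb4, D5.
One more up a 3rd gives F5.

F5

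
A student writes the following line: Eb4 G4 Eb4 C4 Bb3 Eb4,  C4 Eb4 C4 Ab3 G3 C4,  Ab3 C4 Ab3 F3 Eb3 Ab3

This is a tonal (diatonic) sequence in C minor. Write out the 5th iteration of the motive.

D3 F3 D3 Bb2 Ab2 D3

With a 6-note motive the entries are Eb4, C4, Ab3, each down a 3rd from the previous.
Continuing the starts: F3 → D3.
From D3 the diatonic shape gives D3 F3 D3 Bb2 Ab2 D3.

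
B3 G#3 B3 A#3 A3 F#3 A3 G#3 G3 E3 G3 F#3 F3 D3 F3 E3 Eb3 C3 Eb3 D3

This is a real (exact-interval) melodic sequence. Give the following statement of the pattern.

Db3 Bb2 Db3 C3

Unit = 4 notes; the statements start on B3, A3, G3, F3, Eb3, moving down a 2nd each time.
So cell 6 is Db3 Bb2 Db3 C3.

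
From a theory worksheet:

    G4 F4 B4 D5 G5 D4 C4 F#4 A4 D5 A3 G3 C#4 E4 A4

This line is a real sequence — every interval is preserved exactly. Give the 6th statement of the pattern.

Taking 5-note groups, the heads are G4, D4, A3: the pattern moves down a 4th.
Carrying on: E3 → B2 → F#2.
From F#2 the exact shape gives F#2 E2 A#2 C#3 F#3.

F#2 E2 A#2 C#3 F#3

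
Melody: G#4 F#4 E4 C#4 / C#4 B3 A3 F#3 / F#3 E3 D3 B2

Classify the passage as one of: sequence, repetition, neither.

sequence

Each 4-note cell is the previous one transposed down a 5th.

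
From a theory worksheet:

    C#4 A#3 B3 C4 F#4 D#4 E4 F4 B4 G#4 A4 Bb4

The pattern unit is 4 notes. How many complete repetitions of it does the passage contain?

12 notes in groups of 4 gives 12/4 = 3 statements.
Starts: C#4, F#4, B4 — each up a 4th.

3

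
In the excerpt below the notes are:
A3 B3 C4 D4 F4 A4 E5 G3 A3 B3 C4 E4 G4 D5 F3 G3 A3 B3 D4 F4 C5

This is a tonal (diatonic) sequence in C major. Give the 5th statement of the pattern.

Unit = 7 notes; the statements start on A3, G3, F3, moving down a 2nd each time.
Extending down a 2nd: E3 → D3.
From D3 the diatonic shape gives D3 E3 F3 G3 B3 D4 A4.

D3 E3 F3 G3 B3 D4 A4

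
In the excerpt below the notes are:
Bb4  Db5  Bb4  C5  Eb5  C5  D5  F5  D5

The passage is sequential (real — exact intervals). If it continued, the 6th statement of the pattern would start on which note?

Taking 3-note groups, the heads are Bb4, C5, D5: the pattern moves up a 2nd.
Extending the heads up a 2nd: E5 → F#5 → G#5.

G#5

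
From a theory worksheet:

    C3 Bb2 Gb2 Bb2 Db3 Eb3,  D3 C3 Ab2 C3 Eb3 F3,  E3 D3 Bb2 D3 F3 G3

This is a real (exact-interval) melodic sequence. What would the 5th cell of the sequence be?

G#3 F#3 D3 F#3 A3 B3

Unit = 6 notes; the statements start on C3, D3, E3, moving up a 2nd each time.
Extending up a 2nd: F#3 → G#3.
So cell 5 is G#3 F#3 D3 F#3 A3 B3.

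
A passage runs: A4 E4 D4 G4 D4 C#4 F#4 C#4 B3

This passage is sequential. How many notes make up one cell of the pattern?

9 notes total. Splitting into 3 groups of 3:
A4 E4 D4 | G4 D4 C#4 | F#4 C#4 B3
That's a consistent down a 2nd shift per cell, and no other grouping gives one.

3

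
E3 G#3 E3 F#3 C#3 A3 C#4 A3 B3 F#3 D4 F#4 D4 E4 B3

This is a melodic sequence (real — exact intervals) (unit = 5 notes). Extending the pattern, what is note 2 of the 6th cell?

With 5-note cells, note 2 of each statement runs G#3, C#4, F#4.
Carrying that up a 4th forward: B4 → E5 → A5.

A5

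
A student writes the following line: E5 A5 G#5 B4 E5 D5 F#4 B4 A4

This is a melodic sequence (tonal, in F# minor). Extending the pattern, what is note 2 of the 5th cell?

With 3-note cells, note 2 of each statement runs A5, E5, B4.
Extending down a 4th: F#4 → C#4.

C#4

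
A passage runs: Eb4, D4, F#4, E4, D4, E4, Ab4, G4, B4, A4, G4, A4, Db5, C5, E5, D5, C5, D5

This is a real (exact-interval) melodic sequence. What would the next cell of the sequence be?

Gb5 F5 A5 G5 F5 G5

The 6-note cells begin on Eb4, Ab4, Db5 — each up a 4th from the last.
Statement 4 starts on Gb5 and keeps the same exact contour: Gb5 F5 A5 G5 F5 G5.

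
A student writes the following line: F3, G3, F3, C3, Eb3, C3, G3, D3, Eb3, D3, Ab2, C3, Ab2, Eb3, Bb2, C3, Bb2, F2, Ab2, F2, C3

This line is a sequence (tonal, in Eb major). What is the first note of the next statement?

Taking 7-note groups, the heads are F3, D3, Bb2: the pattern moves down a 3rd.
The next head, down a 3rd from Bb2, is G2.

G2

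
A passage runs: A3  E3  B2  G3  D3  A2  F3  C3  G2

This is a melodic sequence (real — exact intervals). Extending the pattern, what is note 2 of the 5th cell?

With 3-note cells, note 2 of each statement runs E3, D3, C3.
Each moves down a 2nd. Continuing: Bb2 → Ab2.

Ab2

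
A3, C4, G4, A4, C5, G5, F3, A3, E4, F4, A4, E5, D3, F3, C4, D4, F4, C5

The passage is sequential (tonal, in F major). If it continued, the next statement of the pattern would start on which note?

Bb2

With a 6-note motive the entries are A3, F3, D3, each down a 3rd from the previous.
The next head, down a 3rd from D3, is Bb2.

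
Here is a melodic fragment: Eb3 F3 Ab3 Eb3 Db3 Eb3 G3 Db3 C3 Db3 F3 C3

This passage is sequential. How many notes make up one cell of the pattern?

4

There are 12 notes; a 4-note unit gives 3 cells:
Eb3 F3 Ab3 Eb3 | Db3 Eb3 G3 Db3 | C3 Db3 F3 C3
Each cell is the previous one down a 2nd — so the unit is 4 notes.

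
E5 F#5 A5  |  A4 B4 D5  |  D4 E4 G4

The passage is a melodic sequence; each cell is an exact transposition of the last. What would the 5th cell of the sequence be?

C3 D3 F3

Unit = 3 notes; the statements start on E5, A4, D4, moving down a 5th each time.
Continuing the starts: G3 → C3.
So cell 5 is C3 D3 F3.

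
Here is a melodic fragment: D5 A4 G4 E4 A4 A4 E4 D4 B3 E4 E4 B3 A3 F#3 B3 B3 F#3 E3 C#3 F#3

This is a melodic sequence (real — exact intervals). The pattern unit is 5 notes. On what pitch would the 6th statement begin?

With a 5-note motive the entries are D5, A4, E4, B3, each down a 4th from the previous.
Extending the heads down a 4th: F#3 → C#3.

C#3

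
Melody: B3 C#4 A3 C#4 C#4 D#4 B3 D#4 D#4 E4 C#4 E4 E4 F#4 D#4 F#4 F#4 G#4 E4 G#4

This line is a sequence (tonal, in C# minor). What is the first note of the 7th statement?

A4

Unit = 4 notes; the statements start on B3, C#4, D#4, E4, F#4, moving up a 2nd each time.
Continuing: G#4 → A4. Statement 7 starts on A4.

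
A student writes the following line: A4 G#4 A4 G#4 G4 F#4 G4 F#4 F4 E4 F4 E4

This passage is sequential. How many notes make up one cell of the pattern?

12 notes total. Splitting into 3 groups of 4:
A4 G#4 A4 G#4 | G4 F#4 G4 F#4 | F4 E4 F4 E4
That's a consistent down a 2nd shift per cell, and no other grouping gives one.

4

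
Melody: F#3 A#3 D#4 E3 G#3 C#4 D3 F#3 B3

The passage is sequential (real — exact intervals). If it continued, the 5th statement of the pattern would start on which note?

Bb2

Unit = 3 notes; the statements start on F#3, E3, D3, moving down a 2nd each time.
Continuing: C3 → Bb2. Statement 5 starts on Bb2.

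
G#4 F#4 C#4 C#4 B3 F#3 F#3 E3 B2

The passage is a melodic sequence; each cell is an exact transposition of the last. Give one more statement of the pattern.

The 3-note cells begin on G#4, C#4, F#3 — each down a 5th from the last.
So cell 4 is B2 A2 E2.

B2 A2 E2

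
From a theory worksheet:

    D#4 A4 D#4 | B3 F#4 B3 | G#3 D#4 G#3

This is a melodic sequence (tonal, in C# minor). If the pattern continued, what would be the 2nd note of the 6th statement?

The unit is 3 notes. Position-2 pitches of the 3 shown cells: A4, F#4, D#4.
Carrying that down a 3rd forward: B3 → G#3 → E3.

E3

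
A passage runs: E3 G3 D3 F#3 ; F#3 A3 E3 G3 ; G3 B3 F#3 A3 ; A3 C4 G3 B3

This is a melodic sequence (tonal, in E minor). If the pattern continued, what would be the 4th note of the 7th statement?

Grouping in 4s, the 4th note of each cell is F#3, G3, A3, B3.
Carrying that up a 2nd forward: C4 → D4 → E4.

E4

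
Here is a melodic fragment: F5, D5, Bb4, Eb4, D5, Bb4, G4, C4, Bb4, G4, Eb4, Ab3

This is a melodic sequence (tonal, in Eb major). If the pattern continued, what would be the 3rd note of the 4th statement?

With 4-note cells, note 3 of each statement runs Bb4, G4, Eb4.
One more down a 3rd gives C4.

C4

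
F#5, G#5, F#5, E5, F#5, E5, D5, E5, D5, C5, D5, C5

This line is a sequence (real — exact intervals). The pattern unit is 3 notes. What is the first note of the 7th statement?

Taking 3-note groups, the heads are F#5, E5, D5, C5: the pattern moves down a 2nd.
Extending the heads down a 2nd: Bb4 → Ab4 → Gb4.

Gb4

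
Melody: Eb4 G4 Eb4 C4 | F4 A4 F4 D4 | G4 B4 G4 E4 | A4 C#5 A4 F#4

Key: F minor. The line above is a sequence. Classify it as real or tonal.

real

Each cell has the same semitone pattern (4, -4, -3) — intervals are preserved exactly.
And A4 lies outside F minor, so the sequence is real rather than tonal.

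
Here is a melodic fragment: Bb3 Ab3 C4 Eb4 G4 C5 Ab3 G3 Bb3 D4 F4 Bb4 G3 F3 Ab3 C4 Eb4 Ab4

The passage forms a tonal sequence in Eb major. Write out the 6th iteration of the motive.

D3 C3 Eb3 G3 Bb3 Eb4

With a 6-note motive the entries are Bb3, Ab3, G3, each down a 2nd from the previous.
Carrying on: F3 → Eb3 → D3.
Statement 6 starts on D3 and keeps the same diatonic contour: D3 C3 Eb3 G3 Bb3 Eb4.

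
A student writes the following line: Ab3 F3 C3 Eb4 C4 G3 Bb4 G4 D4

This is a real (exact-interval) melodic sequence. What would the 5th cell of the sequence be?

C6 A5 E5

Taking 3-note groups, the heads are Ab3, Eb4, Bb4: the pattern moves up a 5th.
Carrying on: F5 → C6.
So cell 5 is C6 A5 E5.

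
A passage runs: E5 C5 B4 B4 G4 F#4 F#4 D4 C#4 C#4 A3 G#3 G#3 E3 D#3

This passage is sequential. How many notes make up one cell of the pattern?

3

There are 15 notes; a 3-note unit gives 5 cells:
E5 C5 B4 | B4 G4 F#4 | F#4 D4 C#4 | C#4 A3 G#3 | G#3 E3 D#3
Every group is a transposition down a 4th of the one before; no shorter unit works.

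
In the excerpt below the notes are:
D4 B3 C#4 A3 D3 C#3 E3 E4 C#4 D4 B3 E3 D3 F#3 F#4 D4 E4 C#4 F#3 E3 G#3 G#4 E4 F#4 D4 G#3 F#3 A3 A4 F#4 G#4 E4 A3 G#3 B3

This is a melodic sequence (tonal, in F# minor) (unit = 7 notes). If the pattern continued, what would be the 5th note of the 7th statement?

Grouping in 7s, the 5th note of each cell is D3, E3, F#3, G#3, A3.
Extending up a 2nd: B3 → C#4.

C#4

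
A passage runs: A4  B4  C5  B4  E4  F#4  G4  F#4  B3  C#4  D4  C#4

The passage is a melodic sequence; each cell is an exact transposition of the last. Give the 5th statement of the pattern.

Unit = 4 notes; the statements start on A4, E4, B3, moving down a 4th each time.
Carrying on: F#3 → C#3.
Statement 5 starts on C#3 and keeps the same exact contour: C#3 D#3 E3 D#3.

C#3 D#3 E3 D#3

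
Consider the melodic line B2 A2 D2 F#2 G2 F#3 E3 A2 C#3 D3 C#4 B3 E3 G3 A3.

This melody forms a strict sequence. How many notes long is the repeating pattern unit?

5

Try groups of 5 (3 cells in 15 notes):
B2 A2 D2 F#2 G2 | F#3 E3 A2 C#3 D3 | C#4 B3 E3 G3 A3
Each cell is the previous one up a 5th — so the unit is 5 notes.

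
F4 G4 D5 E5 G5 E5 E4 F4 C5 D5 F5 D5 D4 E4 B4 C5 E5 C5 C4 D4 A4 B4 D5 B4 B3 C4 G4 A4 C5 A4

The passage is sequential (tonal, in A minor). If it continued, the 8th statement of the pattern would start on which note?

With a 6-note motive the entries are F4, E4, D4, C4, B3, each down a 2nd from the previous.
Extending the heads down a 2nd: A3 → G3 → F3.

F3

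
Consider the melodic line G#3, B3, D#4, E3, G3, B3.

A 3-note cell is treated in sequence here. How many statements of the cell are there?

6 notes in groups of 3 gives 6/3 = 2 statements.
Starts: G#3, E3 — each down a 3rd.

2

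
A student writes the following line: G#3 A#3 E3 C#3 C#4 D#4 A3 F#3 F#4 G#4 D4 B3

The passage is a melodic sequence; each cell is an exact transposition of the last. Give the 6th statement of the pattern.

A5 B5 F5 D5

With a 4-note motive the entries are G#3, C#4, F#4, each up a 4th from the previous.
Carrying on: B4 → E5 → A5.
So cell 6 is A5 B5 F5 D5.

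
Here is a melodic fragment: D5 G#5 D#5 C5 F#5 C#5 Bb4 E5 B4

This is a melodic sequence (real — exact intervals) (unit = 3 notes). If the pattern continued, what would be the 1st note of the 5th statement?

With 3-note cells, note 1 of each statement runs D5, C5, Bb4.
Carrying that down a 2nd forward: Ab4 → Gb4.

Gb4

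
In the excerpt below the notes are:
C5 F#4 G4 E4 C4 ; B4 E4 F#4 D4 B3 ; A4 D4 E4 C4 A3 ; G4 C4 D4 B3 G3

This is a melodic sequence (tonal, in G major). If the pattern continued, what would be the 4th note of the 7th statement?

F#3

The unit is 5 notes. Position-4 pitches of the 4 shown cells: E4, D4, C4, B3.
Carrying that down a 2nd forward: A3 → G3 → F#3.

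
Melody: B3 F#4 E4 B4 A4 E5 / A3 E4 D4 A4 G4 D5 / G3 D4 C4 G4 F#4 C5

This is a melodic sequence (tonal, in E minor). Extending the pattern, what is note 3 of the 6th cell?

G3

Grouping in 6s, the 3rd note of each cell is E4, D4, C4.
Extending down a 2nd: B3 → A3 → G3.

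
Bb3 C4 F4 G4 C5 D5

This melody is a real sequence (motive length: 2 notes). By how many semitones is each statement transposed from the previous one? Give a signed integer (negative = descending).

The 2-note cells begin on Bb3, F4, C5 — each up a 5th from the last.
Bb3→F4 is 65 − 58 = 7 semitones.

7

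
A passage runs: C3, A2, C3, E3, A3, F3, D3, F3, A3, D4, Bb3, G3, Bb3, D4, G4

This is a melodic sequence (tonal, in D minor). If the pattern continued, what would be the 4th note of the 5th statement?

C5

Grouping in 5s, the 4th note of each cell is E3, A3, D4.
Carrying that up a 4th forward: G4 → C5.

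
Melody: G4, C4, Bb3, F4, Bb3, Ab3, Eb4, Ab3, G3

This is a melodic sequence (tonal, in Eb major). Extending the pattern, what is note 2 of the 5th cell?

F3

Grouping in 3s, the 2nd note of each cell is C4, Bb3, Ab3.
Carrying that down a 2nd forward: G3 → F3.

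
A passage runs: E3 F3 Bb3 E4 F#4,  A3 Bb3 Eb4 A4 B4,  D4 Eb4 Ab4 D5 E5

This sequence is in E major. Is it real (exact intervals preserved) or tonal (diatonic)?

real

Each cell has the same semitone pattern (1, 5, 6, 2) — intervals are preserved exactly.
And F3 lies outside E major, so the sequence is real rather than tonal.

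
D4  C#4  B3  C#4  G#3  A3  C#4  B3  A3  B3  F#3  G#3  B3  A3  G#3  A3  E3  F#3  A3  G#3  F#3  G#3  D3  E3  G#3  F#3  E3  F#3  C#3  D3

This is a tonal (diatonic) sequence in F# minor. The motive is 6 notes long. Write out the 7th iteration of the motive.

E3 D3 C#3 D3 A2 B2

With a 6-note motive the entries are D4, C#4, B3, A3, G#3, each down a 2nd from the previous.
Carrying on: F#3 → E3.
So cell 7 is E3 D3 C#3 D3 A2 B2.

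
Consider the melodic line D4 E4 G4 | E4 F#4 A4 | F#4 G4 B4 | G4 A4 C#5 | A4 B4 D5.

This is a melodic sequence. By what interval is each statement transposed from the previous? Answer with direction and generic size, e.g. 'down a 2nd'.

The 3-note cells begin on D4, E4, F#4, G4, A4 — each up a 2nd from the last.
From D4 to E4: up a 2nd.

up a 2nd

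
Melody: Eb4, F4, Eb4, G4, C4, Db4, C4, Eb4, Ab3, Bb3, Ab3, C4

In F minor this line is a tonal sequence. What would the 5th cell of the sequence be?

Unit = 4 notes; the statements start on Eb4, C4, Ab3, moving down a 3rd each time.
Carrying on: F3 → Db3.
Statement 5 starts on Db3 and keeps the same diatonic contour: Db3 Eb3 Db3 F3.

Db3 Eb3 Db3 F3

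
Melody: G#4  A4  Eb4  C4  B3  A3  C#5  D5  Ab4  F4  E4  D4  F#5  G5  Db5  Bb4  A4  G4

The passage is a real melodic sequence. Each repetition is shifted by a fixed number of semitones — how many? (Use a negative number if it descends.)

5

Taking 6-note groups, the heads are G#4, C#5, F#5: the pattern moves up a 4th.
Counting half-steps from G#4 to C#5: 5.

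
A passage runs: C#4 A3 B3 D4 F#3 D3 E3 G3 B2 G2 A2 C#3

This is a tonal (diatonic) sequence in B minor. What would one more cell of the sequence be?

E2 C#2 D2 F#2

Taking 4-note groups, the heads are C#4, F#3, B2: the pattern moves down a 5th.
From E2 the diatonic shape gives E2 C#2 D2 F#2.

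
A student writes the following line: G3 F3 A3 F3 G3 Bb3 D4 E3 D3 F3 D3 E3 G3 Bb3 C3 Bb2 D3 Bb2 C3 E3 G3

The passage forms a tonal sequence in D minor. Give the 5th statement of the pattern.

Unit = 7 notes; the statements start on G3, E3, C3, moving down a 3rd each time.
Continuing the starts: A2 → F2.
So cell 5 is F2 E2 G2 E2 F2 A2 C3.

F2 E2 G2 E2 F2 A2 C3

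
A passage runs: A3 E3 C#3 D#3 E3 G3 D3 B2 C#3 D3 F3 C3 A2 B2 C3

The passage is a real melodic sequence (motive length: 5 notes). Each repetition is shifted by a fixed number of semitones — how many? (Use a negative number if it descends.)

The 5-note cells begin on A3, G3, F3 — each down a 2nd from the last.
A3 to G3 spans -2 semitones.

-2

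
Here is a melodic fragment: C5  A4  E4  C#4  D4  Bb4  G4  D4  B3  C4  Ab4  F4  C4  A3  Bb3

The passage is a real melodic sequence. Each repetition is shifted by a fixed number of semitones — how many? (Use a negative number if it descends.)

-2

Unit = 5 notes; the statements start on C5, Bb4, Ab4, moving down a 2nd each time.
Counting half-steps from C5 to Bb4: -2.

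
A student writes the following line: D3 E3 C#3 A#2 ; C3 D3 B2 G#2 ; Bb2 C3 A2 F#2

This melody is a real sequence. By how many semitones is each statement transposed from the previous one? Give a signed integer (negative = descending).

-2

With a 4-note motive the entries are D3, C3, Bb2, each down a 2nd from the previous.
D3→C3 is 48 − 50 = -2 semitones.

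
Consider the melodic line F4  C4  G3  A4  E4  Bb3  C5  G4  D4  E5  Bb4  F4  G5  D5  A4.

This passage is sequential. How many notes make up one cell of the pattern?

There are 15 notes; a 3-note unit gives 5 cells:
F4 C4 G3 | A4 E4 Bb3 | C5 G4 D4 | E5 Bb4 F4 | G5 D5 A4
Every group is a transposition up a 3rd of the one before; no shorter unit works.

3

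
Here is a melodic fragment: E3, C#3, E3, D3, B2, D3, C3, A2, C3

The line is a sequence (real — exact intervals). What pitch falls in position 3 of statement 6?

With 3-note cells, note 3 of each statement runs E3, D3, C3.
Each moves down a 2nd. Continuing: Bb2 → Ab2 → Gb2.

Gb2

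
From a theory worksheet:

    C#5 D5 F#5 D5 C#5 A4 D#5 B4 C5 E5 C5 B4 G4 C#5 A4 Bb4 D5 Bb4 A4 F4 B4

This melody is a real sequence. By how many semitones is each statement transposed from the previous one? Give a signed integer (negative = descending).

Taking 7-note groups, the heads are C#5, B4, A4: the pattern moves down a 2nd.
C#5→B4 is 71 − 73 = -2 semitones.

-2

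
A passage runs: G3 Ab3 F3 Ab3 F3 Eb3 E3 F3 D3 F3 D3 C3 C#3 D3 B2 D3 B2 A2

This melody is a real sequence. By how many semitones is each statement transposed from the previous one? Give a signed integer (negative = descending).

With a 6-note motive the entries are G3, E3, C#3, each down a 3rd from the previous.
Counting half-steps from G3 to E3: -3.

-3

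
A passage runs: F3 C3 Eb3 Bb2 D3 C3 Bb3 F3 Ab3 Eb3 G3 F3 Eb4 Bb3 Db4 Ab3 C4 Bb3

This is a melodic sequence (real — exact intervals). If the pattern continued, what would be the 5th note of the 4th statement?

F4

The unit is 6 notes. Position-5 pitches of the 3 shown cells: D3, G3, C4.
Each moves up a 4th; the next is F4.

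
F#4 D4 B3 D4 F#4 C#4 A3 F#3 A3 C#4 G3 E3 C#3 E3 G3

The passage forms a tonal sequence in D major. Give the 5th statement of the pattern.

Taking 5-note groups, the heads are F#4, C#4, G3: the pattern moves down a 4th.
Continuing the starts: D3 → A2.
Statement 5 starts on A2 and keeps the same diatonic contour: A2 F#2 D2 F#2 A2.

A2 F#2 D2 F#2 A2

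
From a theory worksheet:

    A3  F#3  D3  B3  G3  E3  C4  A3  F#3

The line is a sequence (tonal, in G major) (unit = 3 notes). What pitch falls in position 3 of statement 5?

With 3-note cells, note 3 of each statement runs D3, E3, F#3.
Carrying that up a 2nd forward: G3 → A3.

A3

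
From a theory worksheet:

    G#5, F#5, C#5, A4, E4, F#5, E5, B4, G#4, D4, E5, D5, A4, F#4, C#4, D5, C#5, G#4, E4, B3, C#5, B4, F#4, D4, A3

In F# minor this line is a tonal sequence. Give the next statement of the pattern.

With a 5-note motive the entries are G#5, F#5, E5, D5, C#5, each down a 2nd from the previous.
From B4 the diatonic shape gives B4 A4 E4 C#4 G#3.

B4 A4 E4 C#4 G#3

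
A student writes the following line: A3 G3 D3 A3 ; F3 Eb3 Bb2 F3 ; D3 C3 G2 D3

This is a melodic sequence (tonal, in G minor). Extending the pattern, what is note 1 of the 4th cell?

The unit is 4 notes. Position-1 pitches of the 3 shown cells: A3, F3, D3.
One more down a 3rd gives Bb2.

Bb2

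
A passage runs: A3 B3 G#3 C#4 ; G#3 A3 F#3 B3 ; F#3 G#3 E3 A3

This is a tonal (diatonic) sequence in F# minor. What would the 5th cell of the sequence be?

D3 E3 C#3 F#3

Taking 4-note groups, the heads are A3, G#3, F#3: the pattern moves down a 2nd.
Continuing the starts: E3 → D3.
Statement 5 starts on D3 and keeps the same diatonic contour: D3 E3 C#3 F#3.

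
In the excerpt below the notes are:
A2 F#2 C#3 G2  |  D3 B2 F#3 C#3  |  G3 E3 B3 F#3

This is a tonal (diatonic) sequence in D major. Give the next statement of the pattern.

Unit = 4 notes; the statements start on A2, D3, G3, moving up a 4th each time.
Statement 4 starts on C#4 and keeps the same diatonic contour: C#4 A3 E4 B3.

C#4 A3 E4 B3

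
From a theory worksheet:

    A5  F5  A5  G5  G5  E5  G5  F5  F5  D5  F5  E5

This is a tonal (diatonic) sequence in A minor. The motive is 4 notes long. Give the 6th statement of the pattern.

C5 A4 C5 B4

The 4-note cells begin on A5, G5, F5 — each down a 2nd from the last.
Carrying on: E5 → D5 → C5.
From C5 the diatonic shape gives C5 A4 C5 B4.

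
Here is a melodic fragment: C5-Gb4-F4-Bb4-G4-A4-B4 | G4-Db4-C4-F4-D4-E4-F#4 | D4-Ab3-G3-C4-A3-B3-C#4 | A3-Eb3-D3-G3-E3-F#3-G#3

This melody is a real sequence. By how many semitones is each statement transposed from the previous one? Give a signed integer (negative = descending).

-5

Taking 7-note groups, the heads are C5, G4, D4, A3: the pattern moves down a 4th.
C5 to G4 spans -5 semitones.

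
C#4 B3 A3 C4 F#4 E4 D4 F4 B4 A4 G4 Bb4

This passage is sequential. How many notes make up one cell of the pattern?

4

12 notes total. Splitting into 3 groups of 4:
C#4 B3 A3 C4 | F#4 E4 D4 F4 | B4 A4 G4 Bb4
That's a consistent up a 4th shift per cell, and no other grouping gives one.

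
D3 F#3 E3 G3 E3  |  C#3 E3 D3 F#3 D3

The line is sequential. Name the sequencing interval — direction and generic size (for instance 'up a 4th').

Taking 5-note groups, the heads are D3, C#3: the pattern moves down a 2nd.
D3 to C#3 is down a 2nd.

down a 2nd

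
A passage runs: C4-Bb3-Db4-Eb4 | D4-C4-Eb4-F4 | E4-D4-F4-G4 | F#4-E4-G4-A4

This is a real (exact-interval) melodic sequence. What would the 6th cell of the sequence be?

The 4-note cells begin on C4, D4, E4, F#4 — each up a 2nd from the last.
Extending up a 2nd: G#4 → A#4.
So cell 6 is A#4 G#4 B4 C#5.

A#4 G#4 B4 C#5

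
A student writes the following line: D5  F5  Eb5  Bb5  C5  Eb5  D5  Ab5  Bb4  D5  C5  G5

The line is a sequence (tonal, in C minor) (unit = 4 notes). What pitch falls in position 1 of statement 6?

With 4-note cells, note 1 of each statement runs D5, C5, Bb4.
Extending down a 2nd: Ab4 → G4 → F4.

F4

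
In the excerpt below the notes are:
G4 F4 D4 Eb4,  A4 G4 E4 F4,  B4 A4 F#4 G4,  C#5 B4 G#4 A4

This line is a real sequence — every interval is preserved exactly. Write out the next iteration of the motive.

The 4-note cells begin on G4, A4, B4, C#5 — each up a 2nd from the last.
So cell 5 is D#5 C#5 A#4 B4.

D#5 C#5 A#4 B4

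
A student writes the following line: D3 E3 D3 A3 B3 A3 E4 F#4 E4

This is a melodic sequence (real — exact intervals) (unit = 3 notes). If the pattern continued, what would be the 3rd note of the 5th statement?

F#5

Grouping in 3s, the 3rd note of each cell is D3, A3, E4.
Extending up a 5th: B4 → F#5.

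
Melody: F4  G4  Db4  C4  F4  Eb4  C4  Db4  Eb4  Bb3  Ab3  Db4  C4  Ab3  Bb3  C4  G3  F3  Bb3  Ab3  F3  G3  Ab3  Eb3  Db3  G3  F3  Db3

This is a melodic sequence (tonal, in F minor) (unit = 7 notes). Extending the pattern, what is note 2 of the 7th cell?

The unit is 7 notes. Position-2 pitches of the 4 shown cells: G4, Eb4, C4, Ab3.
Each moves down a 3rd. Continuing: F3 → Db3 → Bb2.

Bb2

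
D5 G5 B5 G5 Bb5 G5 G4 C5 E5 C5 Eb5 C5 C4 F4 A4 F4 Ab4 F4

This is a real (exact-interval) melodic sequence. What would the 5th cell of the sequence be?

Taking 6-note groups, the heads are D5, G4, C4: the pattern moves down a 5th.
Continuing the starts: F3 → Bb2.
Statement 5 starts on Bb2 and keeps the same exact contour: Bb2 Eb3 G3 Eb3 Gb3 Eb3.

Bb2 Eb3 G3 Eb3 Gb3 Eb3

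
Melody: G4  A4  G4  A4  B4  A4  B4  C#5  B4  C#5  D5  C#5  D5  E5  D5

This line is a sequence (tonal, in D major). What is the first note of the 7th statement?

Taking 3-note groups, the heads are G4, A4, B4, C#5, D5: the pattern moves up a 2nd.
Continuing: E5 → F#5. Statement 7 starts on F#5.

F#5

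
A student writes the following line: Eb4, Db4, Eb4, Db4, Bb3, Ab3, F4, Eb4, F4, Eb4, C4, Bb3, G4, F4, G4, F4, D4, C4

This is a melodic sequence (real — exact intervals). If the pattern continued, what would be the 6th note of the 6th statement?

With 6-note cells, note 6 of each statement runs Ab3, Bb3, C4.
Each moves up a 2nd. Continuing: D4 → E4 → F#4.

F#4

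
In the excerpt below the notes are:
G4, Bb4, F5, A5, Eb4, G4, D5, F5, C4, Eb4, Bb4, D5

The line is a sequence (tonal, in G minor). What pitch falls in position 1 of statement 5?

With 4-note cells, note 1 of each statement runs G4, Eb4, C4.
Each moves down a 3rd. Continuing: A3 → F3.

F3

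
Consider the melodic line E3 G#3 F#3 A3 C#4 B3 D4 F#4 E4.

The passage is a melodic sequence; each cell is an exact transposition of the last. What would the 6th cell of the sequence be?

F5 A5 G5

Taking 3-note groups, the heads are E3, A3, D4: the pattern moves up a 4th.
Carrying on: G4 → C5 → F5.
Statement 6 starts on F5 and keeps the same exact contour: F5 A5 G5.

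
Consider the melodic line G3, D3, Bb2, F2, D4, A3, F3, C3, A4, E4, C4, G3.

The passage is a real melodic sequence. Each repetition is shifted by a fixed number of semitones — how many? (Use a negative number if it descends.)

7

With a 4-note motive the entries are G3, D4, A4, each up a 5th from the previous.
Counting half-steps from G3 to D4: 7.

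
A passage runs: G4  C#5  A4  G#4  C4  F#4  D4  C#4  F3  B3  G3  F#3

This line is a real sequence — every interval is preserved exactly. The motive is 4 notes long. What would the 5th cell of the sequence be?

Eb2 A2 F2 E2

The 4-note cells begin on G4, C4, F3 — each down a 5th from the last.
Continuing the starts: Bb2 → Eb2.
Statement 5 starts on Eb2 and keeps the same exact contour: Eb2 A2 F2 E2.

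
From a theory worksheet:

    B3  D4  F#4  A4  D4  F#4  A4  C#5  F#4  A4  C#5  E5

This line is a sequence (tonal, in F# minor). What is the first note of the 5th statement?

C#5

With a 4-note motive the entries are B3, D4, F#4, each up a 3rd from the previous.
Continuing: A4 → C#5. Statement 5 starts on C#5.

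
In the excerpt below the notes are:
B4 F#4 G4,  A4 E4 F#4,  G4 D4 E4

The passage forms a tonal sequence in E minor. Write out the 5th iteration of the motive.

Unit = 3 notes; the statements start on B4, A4, G4, moving down a 2nd each time.
Continuing the starts: F#4 → E4.
So cell 5 is E4 B3 C4.

E4 B3 C4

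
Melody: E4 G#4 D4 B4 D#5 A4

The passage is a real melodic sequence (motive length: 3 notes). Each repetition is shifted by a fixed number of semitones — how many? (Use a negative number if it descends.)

Taking 3-note groups, the heads are E4, B4: the pattern moves up a 5th.
E4 to B4 spans +7 semitones.

7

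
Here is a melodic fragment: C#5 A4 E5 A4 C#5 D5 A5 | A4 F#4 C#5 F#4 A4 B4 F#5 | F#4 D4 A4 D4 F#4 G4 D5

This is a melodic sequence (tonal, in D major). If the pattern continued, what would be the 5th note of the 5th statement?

The unit is 7 notes. Position-5 pitches of the 3 shown cells: C#5, A4, F#4.
Extending down a 3rd: D4 → B3.

B3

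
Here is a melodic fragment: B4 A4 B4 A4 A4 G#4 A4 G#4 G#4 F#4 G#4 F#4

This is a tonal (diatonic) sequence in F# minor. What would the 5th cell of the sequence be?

With a 4-note motive the entries are B4, A4, G#4, each down a 2nd from the previous.
Carrying on: F#4 → E4.
So cell 5 is E4 D4 E4 D4.

E4 D4 E4 D4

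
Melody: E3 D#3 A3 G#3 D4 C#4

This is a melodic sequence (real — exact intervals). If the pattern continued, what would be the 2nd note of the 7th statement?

The unit is 2 notes. Position-2 pitches of the 3 shown cells: D#3, G#3, C#4.
Extending up a 4th: F#4 → B4 → E5 → A5.

A5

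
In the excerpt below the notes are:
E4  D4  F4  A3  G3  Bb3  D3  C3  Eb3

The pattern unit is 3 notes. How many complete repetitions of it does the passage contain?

3

9 notes in groups of 3 gives 9/3 = 3 statements.
Starts: E4, A3, D3 — each down a 5th.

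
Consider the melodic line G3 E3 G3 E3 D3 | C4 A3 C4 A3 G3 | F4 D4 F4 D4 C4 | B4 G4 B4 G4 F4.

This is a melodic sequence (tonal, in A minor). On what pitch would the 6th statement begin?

A5

Taking 5-note groups, the heads are G3, C4, F4, B4: the pattern moves up a 4th.
Continuing: E5 → A5. Statement 6 starts on A5.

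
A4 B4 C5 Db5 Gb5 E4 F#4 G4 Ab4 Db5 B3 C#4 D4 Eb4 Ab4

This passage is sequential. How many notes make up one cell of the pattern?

Try groups of 5 (3 cells in 15 notes):
A4 B4 C5 Db5 Gb5 | E4 F#4 G4 Ab4 Db5 | B3 C#4 D4 Eb4 Ab4
That's a consistent down a 4th shift per cell, and no other grouping gives one.

5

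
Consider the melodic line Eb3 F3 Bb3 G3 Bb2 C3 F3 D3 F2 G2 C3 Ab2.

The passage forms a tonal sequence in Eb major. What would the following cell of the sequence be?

The 4-note cells begin on Eb3, Bb2, F2 — each down a 4th from the last.
So cell 4 is C2 D2 G2 Eb2.

C2 D2 G2 Eb2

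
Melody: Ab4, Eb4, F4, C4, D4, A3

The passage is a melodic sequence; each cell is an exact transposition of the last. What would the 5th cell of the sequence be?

The 2-note cells begin on Ab4, F4, D4 — each down a 3rd from the last.
Extending down a 3rd: B3 → G#3.
So cell 5 is G#3 D#3.

G#3 D#3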